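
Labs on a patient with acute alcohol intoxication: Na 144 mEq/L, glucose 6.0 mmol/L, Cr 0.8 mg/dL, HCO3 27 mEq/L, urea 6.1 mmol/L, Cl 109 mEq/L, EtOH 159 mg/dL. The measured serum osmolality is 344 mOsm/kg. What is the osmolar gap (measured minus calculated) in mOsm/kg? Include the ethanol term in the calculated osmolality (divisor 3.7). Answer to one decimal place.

0.9 mOsm/kg

Calculated osmolality = 2·Na + glucose + urea + ethanol/3.7
= 2·144 + 6 + 6.1 + 159/3.7
= 288 + 6 + 6.10 + 42.97
= 343.07 mOsm/kg ≈ 343.1 mOsm/kg
Osmolar gap = measured − calculated = 344 − 343.1 = 0.9 mOsm/kg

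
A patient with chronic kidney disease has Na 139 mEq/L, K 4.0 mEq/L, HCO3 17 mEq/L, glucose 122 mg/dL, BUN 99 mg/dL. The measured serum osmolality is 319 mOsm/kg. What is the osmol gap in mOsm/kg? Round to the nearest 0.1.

Calculated osmolality = 2·Na + glucose/18 + BUN/2.8
= 2·139 + 122/18 + 99/2.8
= 278 + 6.78 + 35.36
= 320.14 mOsm/kg ≈ 320.1 mOsm/kg
Osmolar gap = measured − calculated = 319 − 320.1 = -1.1 mOsm/kg

-1.1 mOsm/kg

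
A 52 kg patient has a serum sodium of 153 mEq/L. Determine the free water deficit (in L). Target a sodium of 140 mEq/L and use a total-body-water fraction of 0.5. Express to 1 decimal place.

2.4 L

TBW = 0.5 · 52 = 26 L
Free water deficit = TBW · (Na/140 − 1)
= 26 · (153/140 − 1)
= 26 · 0.0929
= 2.42 L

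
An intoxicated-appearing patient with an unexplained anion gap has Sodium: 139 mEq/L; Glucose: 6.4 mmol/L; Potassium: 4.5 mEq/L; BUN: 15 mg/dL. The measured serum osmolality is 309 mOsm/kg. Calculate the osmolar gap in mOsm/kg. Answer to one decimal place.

Calculated osmolality = 2·Na + glucose + BUN/2.8
= 2·139 + 6.4 + 15/2.8
= 278 + 6.40 + 5.36
= 289.76 mOsm/kg ≈ 289.8 mOsm/kg
Osmolar gap = measured − calculated = 309 − 289.8 = 19.2 mOsm/kg

19.2 mOsm/kg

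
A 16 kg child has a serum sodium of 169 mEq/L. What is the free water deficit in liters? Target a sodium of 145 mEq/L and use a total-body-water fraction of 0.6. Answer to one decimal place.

TBW = 0.6 · 16 = 9.6 L
Free water deficit = TBW · (Na/145 − 1)
= 9.6 · (169/145 − 1)
= 9.6 · 0.1655
= 1.59 L

1.6 L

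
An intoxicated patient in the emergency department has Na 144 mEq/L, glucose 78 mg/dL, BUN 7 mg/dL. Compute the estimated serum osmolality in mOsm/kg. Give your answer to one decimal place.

294.8 mOsm/kg

Calculated osmolality = 2·Na + glucose/18 + BUN/2.8
= 2·144 + 78/18 + 7/2.8
= 288 + 4.33 + 2.50
= 294.83 mOsm/kg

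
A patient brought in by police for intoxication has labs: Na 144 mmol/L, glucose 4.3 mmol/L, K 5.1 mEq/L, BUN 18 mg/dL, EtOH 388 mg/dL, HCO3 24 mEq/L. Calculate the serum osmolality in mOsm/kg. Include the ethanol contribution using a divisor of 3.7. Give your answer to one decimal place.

Calculated osmolality = 2·Na + glucose + BUN/2.8 + ethanol/3.7
= 2·144 + 4.3 + 18/2.8 + 388/3.7
= 288 + 4.30 + 6.43 + 104.86
= 403.59 mOsm/kg

403.6 mOsm/kg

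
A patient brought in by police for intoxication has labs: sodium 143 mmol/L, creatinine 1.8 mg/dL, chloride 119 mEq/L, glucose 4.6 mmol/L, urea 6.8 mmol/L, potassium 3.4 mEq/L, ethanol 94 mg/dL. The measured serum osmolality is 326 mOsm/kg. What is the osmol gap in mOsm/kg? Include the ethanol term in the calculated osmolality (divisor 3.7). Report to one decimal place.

3.2 mOsm/kg

Calculated osmolality = 2·Na + glucose + urea + ethanol/3.7
= 2·143 + 4.6 + 6.8 + 94/3.7
= 286 + 4.60 + 6.80 + 25.41
= 322.81 mOsm/kg ≈ 322.8 mOsm/kg
Osmolar gap = measured − calculated = 326 − 322.8 = 3.2 mOsm/kg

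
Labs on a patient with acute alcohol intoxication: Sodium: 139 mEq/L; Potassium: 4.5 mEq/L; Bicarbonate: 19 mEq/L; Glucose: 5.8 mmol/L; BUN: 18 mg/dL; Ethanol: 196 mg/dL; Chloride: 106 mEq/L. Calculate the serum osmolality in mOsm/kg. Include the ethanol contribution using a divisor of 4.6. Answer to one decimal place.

332.8 mOsm/kg

Calculated osmolality = 2·Na + glucose + BUN/2.8 + ethanol/4.6
= 2·139 + 5.8 + 18/2.8 + 196/4.6
= 278 + 5.80 + 6.43 + 42.61
= 332.84 mOsm/kg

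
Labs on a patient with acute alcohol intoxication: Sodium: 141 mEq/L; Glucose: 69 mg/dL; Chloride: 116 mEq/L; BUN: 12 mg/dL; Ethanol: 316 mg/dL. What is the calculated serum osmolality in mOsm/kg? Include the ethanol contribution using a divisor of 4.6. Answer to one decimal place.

Calculated osmolality = 2·Na + glucose/18 + BUN/2.8 + ethanol/4.6
= 2·141 + 69/18 + 12/2.8 + 316/4.6
= 282 + 3.83 + 4.29 + 68.70
= 358.82 mOsm/kg

358.8 mOsm/kg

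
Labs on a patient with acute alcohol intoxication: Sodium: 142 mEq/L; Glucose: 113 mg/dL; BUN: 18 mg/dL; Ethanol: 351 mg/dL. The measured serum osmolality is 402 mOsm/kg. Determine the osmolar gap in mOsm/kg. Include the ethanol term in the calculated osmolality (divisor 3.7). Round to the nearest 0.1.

10.4 mOsm/kg

Calculated osmolality = 2·Na + glucose/18 + BUN/2.8 + ethanol/3.7
= 2·142 + 113/18 + 18/2.8 + 351/3.7
= 284 + 6.28 + 6.43 + 94.86
= 391.57 mOsm/kg ≈ 391.6 mOsm/kg
Osmolar gap = measured − calculated = 402 − 391.6 = 10.4 mOsm/kg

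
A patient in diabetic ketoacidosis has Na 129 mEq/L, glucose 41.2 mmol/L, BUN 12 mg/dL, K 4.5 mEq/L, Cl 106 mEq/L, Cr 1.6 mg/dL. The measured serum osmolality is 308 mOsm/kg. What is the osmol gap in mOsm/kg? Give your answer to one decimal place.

Calculated osmolality = 2·Na + glucose + BUN/2.8
= 2·129 + 41.2 + 12/2.8
= 258 + 41.20 + 4.29
= 303.49 mOsm/kg ≈ 303.5 mOsm/kg
Osmolar gap = measured − calculated = 308 − 303.5 = 4.5 mOsm/kg

4.5 mOsm/kg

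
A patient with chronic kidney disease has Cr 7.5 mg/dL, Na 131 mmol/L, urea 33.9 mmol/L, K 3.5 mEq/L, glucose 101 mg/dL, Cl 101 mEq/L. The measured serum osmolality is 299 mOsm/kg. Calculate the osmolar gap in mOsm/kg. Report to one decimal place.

-2.5 mOsm/kg

Calculated osmolality = 2·Na + glucose/18 + urea
= 2·131 + 101/18 + 33.9
= 262 + 5.61 + 33.90
= 301.51 mOsm/kg ≈ 301.5 mOsm/kg
Osmolar gap = measured − calculated = 299 − 301.5 = -2.5 mOsm/kg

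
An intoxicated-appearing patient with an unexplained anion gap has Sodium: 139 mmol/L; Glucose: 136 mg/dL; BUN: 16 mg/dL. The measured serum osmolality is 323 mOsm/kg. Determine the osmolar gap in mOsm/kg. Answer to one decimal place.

Calculated osmolality = 2·Na + glucose/18 + BUN/2.8
= 2·139 + 136/18 + 16/2.8
= 278 + 7.56 + 5.71
= 291.27 mOsm/kg ≈ 291.3 mOsm/kg
Osmolar gap = measured − calculated = 323 − 291.3 = 31.7 mOsm/kg

31.7 mOsm/kg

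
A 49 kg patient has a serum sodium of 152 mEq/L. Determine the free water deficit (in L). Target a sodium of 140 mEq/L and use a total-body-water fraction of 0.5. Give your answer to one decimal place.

TBW = 0.5 · 49 = 24.5 L
Free water deficit = TBW · (Na/140 − 1)
= 24.5 · (152/140 − 1)
= 24.5 · 0.0857
= 2.1 L

2.1 L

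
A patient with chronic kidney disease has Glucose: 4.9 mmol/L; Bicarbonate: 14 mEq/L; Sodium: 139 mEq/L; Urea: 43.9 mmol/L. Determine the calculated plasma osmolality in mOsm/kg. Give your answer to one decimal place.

326.8 mOsm/kg

Calculated osmolality = 2·Na + glucose + urea
= 2·139 + 4.9 + 43.9
= 278 + 4.90 + 43.90
= 326.8 mOsm/kg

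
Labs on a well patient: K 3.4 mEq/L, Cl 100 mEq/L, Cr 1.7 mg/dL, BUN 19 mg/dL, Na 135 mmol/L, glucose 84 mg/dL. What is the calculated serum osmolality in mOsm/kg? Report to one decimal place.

281.5 mOsm/kg

Calculated osmolality = 2·Na + glucose/18 + BUN/2.8
= 2·135 + 84/18 + 19/2.8
= 270 + 4.67 + 6.79
= 281.46 mOsm/kg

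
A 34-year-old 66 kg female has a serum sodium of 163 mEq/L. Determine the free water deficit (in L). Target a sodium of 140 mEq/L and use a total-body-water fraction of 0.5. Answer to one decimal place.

5.4 L

TBW = 0.5 · 66 = 33 L
Free water deficit = TBW · (Na/140 − 1)
= 33 · (163/140 − 1)
= 33 · 0.1643
= 5.42 L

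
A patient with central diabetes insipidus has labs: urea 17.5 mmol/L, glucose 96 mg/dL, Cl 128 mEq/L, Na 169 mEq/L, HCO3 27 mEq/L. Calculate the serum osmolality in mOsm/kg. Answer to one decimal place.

360.8 mOsm/kg

Calculated osmolality = 2·Na + glucose/18 + urea
= 2·169 + 96/18 + 17.5
= 338 + 5.33 + 17.50
= 360.83 mOsm/kg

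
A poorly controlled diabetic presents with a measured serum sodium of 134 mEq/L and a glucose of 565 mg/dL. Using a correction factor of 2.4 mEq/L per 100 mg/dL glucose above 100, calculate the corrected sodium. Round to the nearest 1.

Corrected Na = measured Na + 2.4 · (glucose − 100)/100
= 134 + 2.4 · (565 − 100)/100
= 134 + 11.2
= 145.2 mEq/L

145 mEq/L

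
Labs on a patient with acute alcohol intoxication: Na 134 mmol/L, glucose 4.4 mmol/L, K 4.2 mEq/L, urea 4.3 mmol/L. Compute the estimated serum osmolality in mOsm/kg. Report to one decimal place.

276.7 mOsm/kg

Calculated osmolality = 2·Na + glucose + urea
= 2·134 + 4.4 + 4.3
= 268 + 4.40 + 4.30
= 276.7 mOsm/kg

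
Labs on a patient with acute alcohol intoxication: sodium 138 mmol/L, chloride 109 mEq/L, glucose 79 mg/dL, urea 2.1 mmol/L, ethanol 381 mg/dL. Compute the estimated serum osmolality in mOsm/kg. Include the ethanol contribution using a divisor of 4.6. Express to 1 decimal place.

Calculated osmolality = 2·Na + glucose/18 + urea + ethanol/4.6
= 2·138 + 79/18 + 2.1 + 381/4.6
= 276 + 4.39 + 2.10 + 82.83
= 365.32 mOsm/kg

365.3 mOsm/kg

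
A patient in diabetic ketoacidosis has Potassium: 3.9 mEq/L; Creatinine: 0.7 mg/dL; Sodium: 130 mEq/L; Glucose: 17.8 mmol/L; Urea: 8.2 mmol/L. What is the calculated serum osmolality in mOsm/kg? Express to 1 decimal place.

Calculated osmolality = 2·Na + glucose + urea
= 2·130 + 17.8 + 8.2
= 260 + 17.80 + 8.20
= 286 mOsm/kg

286.0 mOsm/kg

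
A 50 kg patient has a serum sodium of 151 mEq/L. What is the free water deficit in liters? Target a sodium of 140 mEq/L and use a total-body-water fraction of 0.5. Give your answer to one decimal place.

2.0 L

TBW = 0.5 · 50 = 25 L
Free water deficit = TBW · (Na/140 − 1)
= 25 · (151/140 − 1)
= 25 · 0.0786
= 1.97 L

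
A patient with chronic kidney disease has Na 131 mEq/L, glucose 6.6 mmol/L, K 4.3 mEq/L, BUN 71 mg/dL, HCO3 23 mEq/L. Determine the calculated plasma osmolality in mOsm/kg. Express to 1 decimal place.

Calculated osmolality = 2·Na + glucose + BUN/2.8
= 2·131 + 6.6 + 71/2.8
= 262 + 6.60 + 25.36
= 293.96 mOsm/kg

294.0 mOsm/kg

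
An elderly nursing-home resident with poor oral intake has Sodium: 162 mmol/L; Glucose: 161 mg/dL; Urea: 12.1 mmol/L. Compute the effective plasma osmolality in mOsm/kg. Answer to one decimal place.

332.9 mOsm/kg

Effective osmolality excludes urea (freely permeant across cell membranes):
2·Na + glucose/18
= 2·162 + 161/18
= 324 + 8.94
= 332.94 mOsm/kg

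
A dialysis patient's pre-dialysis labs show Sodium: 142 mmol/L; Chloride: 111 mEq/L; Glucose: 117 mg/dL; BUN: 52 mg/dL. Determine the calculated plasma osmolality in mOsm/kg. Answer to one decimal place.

309.1 mOsm/kg

Calculated osmolality = 2·Na + glucose/18 + BUN/2.8
= 2·142 + 117/18 + 52/2.8
= 284 + 6.50 + 18.57
= 309.07 mOsm/kg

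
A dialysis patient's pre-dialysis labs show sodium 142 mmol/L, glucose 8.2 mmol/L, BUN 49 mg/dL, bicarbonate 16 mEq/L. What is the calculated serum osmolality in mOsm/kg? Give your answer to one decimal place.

Calculated osmolality = 2·Na + glucose + BUN/2.8
= 2·142 + 8.2 + 49/2.8
= 284 + 8.20 + 17.50
= 309.7 mOsm/kg

309.7 mOsm/kg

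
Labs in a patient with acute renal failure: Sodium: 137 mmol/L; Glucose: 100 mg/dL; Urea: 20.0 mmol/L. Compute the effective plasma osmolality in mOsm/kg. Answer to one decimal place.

279.6 mOsm/kg

Effective osmolality excludes urea (freely permeant across cell membranes):
2·Na + glucose/18
= 2·137 + 100/18
= 274 + 5.56
= 279.56 mOsm/kg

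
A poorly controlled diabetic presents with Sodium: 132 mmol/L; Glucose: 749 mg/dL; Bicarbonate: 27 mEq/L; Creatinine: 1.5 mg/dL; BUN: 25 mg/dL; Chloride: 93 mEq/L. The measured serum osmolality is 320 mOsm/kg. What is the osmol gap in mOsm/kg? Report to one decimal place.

Calculated osmolality = 2·Na + glucose/18 + BUN/2.8
= 2·132 + 749/18 + 25/2.8
= 264 + 41.61 + 8.93
= 314.54 mOsm/kg ≈ 314.5 mOsm/kg
Osmolar gap = measured − calculated = 320 − 314.5 = 5.5 mOsm/kg

5.5 mOsm/kg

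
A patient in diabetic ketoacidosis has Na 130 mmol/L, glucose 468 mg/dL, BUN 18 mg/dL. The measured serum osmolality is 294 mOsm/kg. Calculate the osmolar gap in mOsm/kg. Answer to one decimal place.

1.6 mOsm/kg

Calculated osmolality = 2·Na + glucose/18 + BUN/2.8
= 2·130 + 468/18 + 18/2.8
= 260 + 26 + 6.43
= 292.43 mOsm/kg ≈ 292.4 mOsm/kg
Osmolar gap = measured − calculated = 294 − 292.4 = 1.6 mOsm/kg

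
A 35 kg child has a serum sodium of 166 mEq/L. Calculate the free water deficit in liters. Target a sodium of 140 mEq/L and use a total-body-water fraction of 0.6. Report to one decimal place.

TBW = 0.6 · 35 = 21 L
Free water deficit = TBW · (Na/140 − 1)
= 21 · (166/140 − 1)
= 21 · 0.1857
= 3.9 L

3.9 L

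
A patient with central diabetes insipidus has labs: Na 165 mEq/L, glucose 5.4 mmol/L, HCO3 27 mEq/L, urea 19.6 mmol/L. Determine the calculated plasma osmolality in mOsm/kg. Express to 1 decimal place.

355.0 mOsm/kg

Calculated osmolality = 2·Na + glucose + urea
= 2·165 + 5.4 + 19.6
= 330 + 5.40 + 19.60
= 355 mOsm/kg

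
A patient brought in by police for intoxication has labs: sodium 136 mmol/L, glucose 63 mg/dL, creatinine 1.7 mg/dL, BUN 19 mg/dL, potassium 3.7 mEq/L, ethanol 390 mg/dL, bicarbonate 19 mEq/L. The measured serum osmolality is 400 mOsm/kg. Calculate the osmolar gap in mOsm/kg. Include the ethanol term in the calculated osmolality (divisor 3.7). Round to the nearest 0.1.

Calculated osmolality = 2·Na + glucose/18 + BUN/2.8 + ethanol/3.7
= 2·136 + 63/18 + 19/2.8 + 390/3.7
= 272 + 3.50 + 6.79 + 105.41
= 387.7 mOsm/kg ≈ 387.7 mOsm/kg
Osmolar gap = measured − calculated = 400 − 387.7 = 12.3 mOsm/kg

12.3 mOsm/kg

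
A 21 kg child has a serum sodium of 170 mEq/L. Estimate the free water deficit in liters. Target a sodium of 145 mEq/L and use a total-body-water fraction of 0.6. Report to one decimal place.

2.2 L

TBW = 0.6 · 21 = 12.6 L
Free water deficit = TBW · (Na/145 − 1)
= 12.6 · (170/145 − 1)
= 12.6 · 0.1724
= 2.17 L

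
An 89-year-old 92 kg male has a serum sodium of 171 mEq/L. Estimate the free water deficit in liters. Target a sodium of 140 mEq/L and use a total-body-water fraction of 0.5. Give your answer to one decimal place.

10.2 L

TBW = 0.5 · 92 = 46 L
Free water deficit = TBW · (Na/140 − 1)
= 46 · (171/140 − 1)
= 46 · 0.2214
= 10.18 L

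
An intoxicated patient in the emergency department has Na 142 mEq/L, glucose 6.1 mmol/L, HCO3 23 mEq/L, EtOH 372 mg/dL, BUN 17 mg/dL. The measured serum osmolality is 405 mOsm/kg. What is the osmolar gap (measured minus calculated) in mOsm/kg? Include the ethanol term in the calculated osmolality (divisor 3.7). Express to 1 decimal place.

Calculated osmolality = 2·Na + glucose + BUN/2.8 + ethanol/3.7
= 2·142 + 6.1 + 17/2.8 + 372/3.7
= 284 + 6.10 + 6.07 + 100.54
= 396.71 mOsm/kg ≈ 396.7 mOsm/kg
Osmolar gap = measured − calculated = 405 − 396.7 = 8.3 mOsm/kg

8.3 mOsm/kg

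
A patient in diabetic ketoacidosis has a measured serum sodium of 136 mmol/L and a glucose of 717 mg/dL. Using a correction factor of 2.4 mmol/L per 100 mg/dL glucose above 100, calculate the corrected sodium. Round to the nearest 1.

Corrected Na = measured Na + 2.4 · (glucose − 100)/100
= 136 + 2.4 · (717 − 100)/100
= 136 + 14.8
= 150.8 mmol/L

151 mmol/L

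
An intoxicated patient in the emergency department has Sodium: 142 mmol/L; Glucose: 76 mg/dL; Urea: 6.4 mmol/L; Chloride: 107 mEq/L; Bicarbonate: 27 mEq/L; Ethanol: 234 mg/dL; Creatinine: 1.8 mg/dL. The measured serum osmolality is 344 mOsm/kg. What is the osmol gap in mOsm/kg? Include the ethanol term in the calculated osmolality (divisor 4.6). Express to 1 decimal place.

Calculated osmolality = 2·Na + glucose/18 + urea + ethanol/4.6
= 2·142 + 76/18 + 6.4 + 234/4.6
= 284 + 4.22 + 6.40 + 50.87
= 345.49 mOsm/kg ≈ 345.5 mOsm/kg
Osmolar gap = measured − calculated = 344 − 345.5 = -1.5 mOsm/kg

-1.5 mOsm/kg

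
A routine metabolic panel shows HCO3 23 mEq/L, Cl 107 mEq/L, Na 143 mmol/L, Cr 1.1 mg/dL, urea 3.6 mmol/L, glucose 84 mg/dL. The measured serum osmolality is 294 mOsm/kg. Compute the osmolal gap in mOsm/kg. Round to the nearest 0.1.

Calculated osmolality = 2·Na + glucose/18 + urea
= 2·143 + 84/18 + 3.6
= 286 + 4.67 + 3.60
= 294.27 mOsm/kg ≈ 294.3 mOsm/kg
Osmolar gap = measured − calculated = 294 − 294.3 = -0.3 mOsm/kg

-0.3 mOsm/kg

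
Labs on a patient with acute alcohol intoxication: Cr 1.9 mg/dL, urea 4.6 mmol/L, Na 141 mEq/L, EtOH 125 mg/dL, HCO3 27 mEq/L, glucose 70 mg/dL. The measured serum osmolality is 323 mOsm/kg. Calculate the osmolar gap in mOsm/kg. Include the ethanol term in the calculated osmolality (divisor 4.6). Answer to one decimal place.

5.3 mOsm/kg

Calculated osmolality = 2·Na + glucose/18 + urea + ethanol/4.6
= 2·141 + 70/18 + 4.6 + 125/4.6
= 282 + 3.89 + 4.60 + 27.17
= 317.66 mOsm/kg ≈ 317.7 mOsm/kg
Osmolar gap = measured − calculated = 323 − 317.7 = 5.3 mOsm/kg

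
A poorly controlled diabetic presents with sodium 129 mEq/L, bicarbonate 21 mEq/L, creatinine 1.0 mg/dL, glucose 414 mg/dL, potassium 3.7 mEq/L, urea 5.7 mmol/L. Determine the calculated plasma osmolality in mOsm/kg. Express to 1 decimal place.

Calculated osmolality = 2·Na + glucose/18 + urea
= 2·129 + 414/18 + 5.7
= 258 + 23 + 5.70
= 286.7 mOsm/kg

286.7 mOsm/kg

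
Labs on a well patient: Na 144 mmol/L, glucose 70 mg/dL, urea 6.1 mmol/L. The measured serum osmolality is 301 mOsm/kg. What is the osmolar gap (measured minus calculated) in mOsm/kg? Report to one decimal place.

3.0 mOsm/kg

Calculated osmolality = 2·Na + glucose/18 + urea
= 2·144 + 70/18 + 6.1
= 288 + 3.89 + 6.10
= 297.99 mOsm/kg ≈ 298.0 mOsm/kg
Osmolar gap = measured − calculated = 301 − 298.0 = 3.0 mOsm/kg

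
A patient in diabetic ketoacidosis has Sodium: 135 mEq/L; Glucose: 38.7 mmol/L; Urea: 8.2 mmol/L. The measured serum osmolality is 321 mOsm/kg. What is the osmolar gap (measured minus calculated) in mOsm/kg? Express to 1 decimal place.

Calculated osmolality = 2·Na + glucose + urea
= 2·135 + 38.7 + 8.2
= 270 + 38.70 + 8.20
= 316.9 mOsm/kg ≈ 316.9 mOsm/kg
Osmolar gap = measured − calculated = 321 − 316.9 = 4.1 mOsm/kg

4.1 mOsm/kg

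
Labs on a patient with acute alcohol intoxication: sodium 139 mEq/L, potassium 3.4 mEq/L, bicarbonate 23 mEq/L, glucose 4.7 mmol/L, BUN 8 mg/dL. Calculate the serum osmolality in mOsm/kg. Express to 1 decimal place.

285.6 mOsm/kg

Calculated osmolality = 2·Na + glucose + BUN/2.8
= 2·139 + 4.7 + 8/2.8
= 278 + 4.70 + 2.86
= 285.56 mOsm/kg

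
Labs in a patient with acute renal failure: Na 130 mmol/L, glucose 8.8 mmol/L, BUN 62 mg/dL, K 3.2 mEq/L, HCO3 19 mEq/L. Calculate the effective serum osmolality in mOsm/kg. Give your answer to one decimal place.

268.8 mOsm/kg

Effective osmolality excludes urea (freely permeant across cell membranes):
2·Na + glucose
= 2·130 + 8.8
= 260 + 8.8
= 268.8 mOsm/kg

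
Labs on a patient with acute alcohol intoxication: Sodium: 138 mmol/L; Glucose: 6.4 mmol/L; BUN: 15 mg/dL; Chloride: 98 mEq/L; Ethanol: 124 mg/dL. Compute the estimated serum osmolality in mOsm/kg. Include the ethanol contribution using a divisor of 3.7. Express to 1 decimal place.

Calculated osmolality = 2·Na + glucose + BUN/2.8 + ethanol/3.7
= 2·138 + 6.4 + 15/2.8 + 124/3.7
= 276 + 6.40 + 5.36 + 33.51
= 321.27 mOsm/kg

321.3 mOsm/kg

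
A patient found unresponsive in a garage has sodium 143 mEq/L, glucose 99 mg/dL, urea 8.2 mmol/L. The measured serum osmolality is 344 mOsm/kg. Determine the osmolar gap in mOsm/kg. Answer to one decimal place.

Calculated osmolality = 2·Na + glucose/18 + urea
= 2·143 + 99/18 + 8.2
= 286 + 5.50 + 8.20
= 299.7 mOsm/kg ≈ 299.7 mOsm/kg
Osmolar gap = measured − calculated = 344 − 299.7 = 44.3 mOsm/kg

44.3 mOsm/kg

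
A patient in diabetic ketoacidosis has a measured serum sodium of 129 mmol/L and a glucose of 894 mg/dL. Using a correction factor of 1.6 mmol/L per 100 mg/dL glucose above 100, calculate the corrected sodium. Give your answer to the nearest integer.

Corrected Na = measured Na + 1.6 · (glucose − 100)/100
= 129 + 1.6 · (894 − 100)/100
= 129 + 12.7
= 141.7 mmol/L

142 mmol/L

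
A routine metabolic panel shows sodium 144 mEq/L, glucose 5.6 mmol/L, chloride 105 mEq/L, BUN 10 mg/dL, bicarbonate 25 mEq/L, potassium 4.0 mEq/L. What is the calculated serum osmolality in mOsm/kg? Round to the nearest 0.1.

Calculated osmolality = 2·Na + glucose + BUN/2.8
= 2·144 + 5.6 + 10/2.8
= 288 + 5.60 + 3.57
= 297.17 mOsm/kg

297.2 mOsm/kg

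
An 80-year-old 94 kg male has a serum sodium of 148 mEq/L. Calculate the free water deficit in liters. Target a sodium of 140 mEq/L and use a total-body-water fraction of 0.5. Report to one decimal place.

2.7 L

TBW = 0.5 · 94 = 47 L
Free water deficit = TBW · (Na/140 − 1)
= 47 · (148/140 − 1)
= 47 · 0.0571
= 2.68 L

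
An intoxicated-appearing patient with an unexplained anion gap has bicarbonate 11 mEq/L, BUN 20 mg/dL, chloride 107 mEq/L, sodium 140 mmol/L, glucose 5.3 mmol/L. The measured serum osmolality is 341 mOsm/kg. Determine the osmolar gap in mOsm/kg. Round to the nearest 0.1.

48.6 mOsm/kg

Calculated osmolality = 2·Na + glucose + BUN/2.8
= 2·140 + 5.3 + 20/2.8
= 280 + 5.30 + 7.14
= 292.44 mOsm/kg ≈ 292.4 mOsm/kg
Osmolar gap = measured − calculated = 341 − 292.4 = 48.6 mOsm/kg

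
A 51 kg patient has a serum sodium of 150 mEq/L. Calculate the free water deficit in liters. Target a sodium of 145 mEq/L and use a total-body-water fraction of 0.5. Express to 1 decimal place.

0.9 L

TBW = 0.5 · 51 = 25.5 L
Free water deficit = TBW · (Na/145 − 1)
= 25.5 · (150/145 − 1)
= 25.5 · 0.0345
= 0.88 L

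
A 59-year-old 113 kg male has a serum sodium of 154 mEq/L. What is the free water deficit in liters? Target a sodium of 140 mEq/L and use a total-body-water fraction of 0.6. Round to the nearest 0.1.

TBW = 0.6 · 113 = 67.8 L
Free water deficit = TBW · (Na/140 − 1)
= 67.8 · (154/140 − 1)
= 67.8 · 0.1
= 6.78 L

6.8 L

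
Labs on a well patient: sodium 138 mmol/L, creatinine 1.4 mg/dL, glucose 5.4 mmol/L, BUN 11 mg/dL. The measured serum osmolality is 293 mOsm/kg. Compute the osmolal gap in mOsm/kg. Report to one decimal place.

7.7 mOsm/kg

Calculated osmolality = 2·Na + glucose + BUN/2.8
= 2·138 + 5.4 + 11/2.8
= 276 + 5.40 + 3.93
= 285.33 mOsm/kg ≈ 285.3 mOsm/kg
Osmolar gap = measured − calculated = 293 − 285.3 = 7.7 mOsm/kg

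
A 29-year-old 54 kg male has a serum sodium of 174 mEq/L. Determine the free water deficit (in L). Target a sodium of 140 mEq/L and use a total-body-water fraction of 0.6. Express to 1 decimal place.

TBW = 0.6 · 54 = 32.4 L
Free water deficit = TBW · (Na/140 − 1)
= 32.4 · (174/140 − 1)
= 32.4 · 0.2429
= 7.87 L

7.9 L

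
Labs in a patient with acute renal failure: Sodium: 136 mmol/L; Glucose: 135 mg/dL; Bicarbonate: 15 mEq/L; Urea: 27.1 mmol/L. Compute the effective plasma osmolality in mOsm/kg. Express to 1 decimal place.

Effective osmolality excludes urea (freely permeant across cell membranes):
2·Na + glucose/18
= 2·136 + 135/18
= 272 + 7.5
= 279.5 mOsm/kg

279.5 mOsm/kg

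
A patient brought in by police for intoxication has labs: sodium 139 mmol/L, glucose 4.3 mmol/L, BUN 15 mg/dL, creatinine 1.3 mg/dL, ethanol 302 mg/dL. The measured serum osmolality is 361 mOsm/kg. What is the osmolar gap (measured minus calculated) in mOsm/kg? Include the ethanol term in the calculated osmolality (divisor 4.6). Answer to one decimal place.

Calculated osmolality = 2·Na + glucose + BUN/2.8 + ethanol/4.6
= 2·139 + 4.3 + 15/2.8 + 302/4.6
= 278 + 4.30 + 5.36 + 65.65
= 353.31 mOsm/kg ≈ 353.3 mOsm/kg
Osmolar gap = measured − calculated = 361 − 353.3 = 7.7 mOsm/kg

7.7 mOsm/kg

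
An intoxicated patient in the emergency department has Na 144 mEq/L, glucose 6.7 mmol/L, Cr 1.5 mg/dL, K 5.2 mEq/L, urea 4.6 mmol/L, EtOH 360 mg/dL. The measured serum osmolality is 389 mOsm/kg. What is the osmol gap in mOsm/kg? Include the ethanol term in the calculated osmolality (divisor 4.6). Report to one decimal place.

11.4 mOsm/kg

Calculated osmolality = 2·Na + glucose + urea + ethanol/4.6
= 2·144 + 6.7 + 4.6 + 360/4.6
= 288 + 6.70 + 4.60 + 78.26
= 377.56 mOsm/kg ≈ 377.6 mOsm/kg
Osmolar gap = measured − calculated = 389 − 377.6 = 11.4 mOsm/kg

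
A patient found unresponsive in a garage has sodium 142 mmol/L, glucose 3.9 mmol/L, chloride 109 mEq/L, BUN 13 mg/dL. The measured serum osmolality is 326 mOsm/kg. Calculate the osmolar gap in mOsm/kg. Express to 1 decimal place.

33.5 mOsm/kg

Calculated osmolality = 2·Na + glucose + BUN/2.8
= 2·142 + 3.9 + 13/2.8
= 284 + 3.90 + 4.64
= 292.54 mOsm/kg ≈ 292.5 mOsm/kg
Osmolar gap = measured − calculated = 326 − 292.5 = 33.5 mOsm/kg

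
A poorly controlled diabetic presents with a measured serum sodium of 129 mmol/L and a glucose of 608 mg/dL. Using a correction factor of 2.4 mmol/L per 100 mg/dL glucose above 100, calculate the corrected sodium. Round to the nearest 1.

141 mmol/L

Corrected Na = measured Na + 2.4 · (glucose − 100)/100
= 129 + 2.4 · (608 − 100)/100
= 129 + 12.2
= 141.2 mmol/L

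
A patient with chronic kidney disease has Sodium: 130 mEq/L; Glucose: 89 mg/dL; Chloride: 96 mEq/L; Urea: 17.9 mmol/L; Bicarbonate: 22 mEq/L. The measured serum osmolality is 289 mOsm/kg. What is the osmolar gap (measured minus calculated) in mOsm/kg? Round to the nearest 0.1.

6.2 mOsm/kg

Calculated osmolality = 2·Na + glucose/18 + urea
= 2·130 + 89/18 + 17.9
= 260 + 4.94 + 17.90
= 282.84 mOsm/kg ≈ 282.8 mOsm/kg
Osmolar gap = measured − calculated = 289 − 282.8 = 6.2 mOsm/kg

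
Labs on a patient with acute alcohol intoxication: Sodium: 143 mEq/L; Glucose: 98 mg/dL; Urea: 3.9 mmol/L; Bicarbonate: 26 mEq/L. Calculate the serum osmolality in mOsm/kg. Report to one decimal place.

Calculated osmolality = 2·Na + glucose/18 + urea
= 2·143 + 98/18 + 3.9
= 286 + 5.44 + 3.90
= 295.34 mOsm/kg

295.3 mOsm/kg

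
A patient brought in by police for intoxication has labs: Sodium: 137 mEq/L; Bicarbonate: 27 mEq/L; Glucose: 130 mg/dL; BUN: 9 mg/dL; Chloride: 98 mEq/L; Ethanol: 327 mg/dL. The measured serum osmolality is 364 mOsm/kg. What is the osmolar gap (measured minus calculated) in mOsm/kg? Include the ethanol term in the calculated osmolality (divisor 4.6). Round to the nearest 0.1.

8.5 mOsm/kg

Calculated osmolality = 2·Na + glucose/18 + BUN/2.8 + ethanol/4.6
= 2·137 + 130/18 + 9/2.8 + 327/4.6
= 274 + 7.22 + 3.21 + 71.09
= 355.52 mOsm/kg ≈ 355.5 mOsm/kg
Osmolar gap = measured − calculated = 364 − 355.5 = 8.5 mOsm/kg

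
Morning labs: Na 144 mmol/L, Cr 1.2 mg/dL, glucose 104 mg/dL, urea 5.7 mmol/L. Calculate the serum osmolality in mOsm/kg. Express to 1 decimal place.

Calculated osmolality = 2·Na + glucose/18 + urea
= 2·144 + 104/18 + 5.7
= 288 + 5.78 + 5.70
= 299.48 mOsm/kg

299.5 mOsm/kg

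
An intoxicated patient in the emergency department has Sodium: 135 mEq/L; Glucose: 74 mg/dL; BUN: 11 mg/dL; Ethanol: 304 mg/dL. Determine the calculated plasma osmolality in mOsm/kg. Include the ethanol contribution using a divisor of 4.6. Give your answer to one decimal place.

344.1 mOsm/kg

Calculated osmolality = 2·Na + glucose/18 + BUN/2.8 + ethanol/4.6
= 2·135 + 74/18 + 11/2.8 + 304/4.6
= 270 + 4.11 + 3.93 + 66.09
= 344.13 mOsm/kg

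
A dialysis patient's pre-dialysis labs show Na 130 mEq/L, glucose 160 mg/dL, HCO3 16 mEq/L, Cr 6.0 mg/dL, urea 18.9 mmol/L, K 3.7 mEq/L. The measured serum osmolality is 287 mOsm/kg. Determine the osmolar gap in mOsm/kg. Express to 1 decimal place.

-0.8 mOsm/kg

Calculated osmolality = 2·Na + glucose/18 + urea
= 2·130 + 160/18 + 18.9
= 260 + 8.89 + 18.90
= 287.79 mOsm/kg ≈ 287.8 mOsm/kg
Osmolar gap = measured − calculated = 287 − 287.8 = -0.8 mOsm/kg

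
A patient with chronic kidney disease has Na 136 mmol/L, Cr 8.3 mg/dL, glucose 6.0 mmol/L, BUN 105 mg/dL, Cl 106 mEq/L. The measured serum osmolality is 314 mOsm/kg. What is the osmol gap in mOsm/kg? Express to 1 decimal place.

Calculated osmolality = 2·Na + glucose + BUN/2.8
= 2·136 + 6 + 105/2.8
= 272 + 6 + 37.50
= 315.5 mOsm/kg ≈ 315.5 mOsm/kg
Osmolar gap = measured − calculated = 314 − 315.5 = -1.5 mOsm/kg

-1.5 mOsm/kg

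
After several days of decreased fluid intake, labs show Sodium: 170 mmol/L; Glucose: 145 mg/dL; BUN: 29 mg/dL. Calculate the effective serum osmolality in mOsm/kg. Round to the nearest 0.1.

Effective osmolality excludes urea (freely permeant across cell membranes):
2·Na + glucose/18
= 2·170 + 145/18
= 340 + 8.06
= 348.06 mOsm/kg

348.1 mOsm/kg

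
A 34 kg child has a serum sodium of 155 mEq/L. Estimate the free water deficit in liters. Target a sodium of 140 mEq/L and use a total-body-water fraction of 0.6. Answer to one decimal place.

2.2 L

TBW = 0.6 · 34 = 20.4 L
Free water deficit = TBW · (Na/140 − 1)
= 20.4 · (155/140 − 1)
= 20.4 · 0.1071
= 2.18 L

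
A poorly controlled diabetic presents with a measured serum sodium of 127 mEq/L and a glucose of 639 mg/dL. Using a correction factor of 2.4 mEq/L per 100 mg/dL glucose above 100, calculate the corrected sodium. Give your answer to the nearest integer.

140 mEq/L

Corrected Na = measured Na + 2.4 · (glucose − 100)/100
= 127 + 2.4 · (639 − 100)/100
= 127 + 12.9
= 139.9 mEq/L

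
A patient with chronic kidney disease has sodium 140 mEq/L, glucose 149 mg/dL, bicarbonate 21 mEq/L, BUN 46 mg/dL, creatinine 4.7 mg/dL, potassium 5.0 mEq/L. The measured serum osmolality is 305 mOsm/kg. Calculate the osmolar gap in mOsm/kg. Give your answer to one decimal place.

0.3 mOsm/kg

Calculated osmolality = 2·Na + glucose/18 + BUN/2.8
= 2·140 + 149/18 + 46/2.8
= 280 + 8.28 + 16.43
= 304.71 mOsm/kg ≈ 304.7 mOsm/kg
Osmolar gap = measured − calculated = 305 − 304.7 = 0.3 mOsm/kg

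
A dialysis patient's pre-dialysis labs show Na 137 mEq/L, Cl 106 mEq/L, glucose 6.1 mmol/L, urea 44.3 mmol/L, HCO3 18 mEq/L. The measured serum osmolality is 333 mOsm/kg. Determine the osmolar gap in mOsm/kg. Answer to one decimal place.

Calculated osmolality = 2·Na + glucose + urea
= 2·137 + 6.1 + 44.3
= 274 + 6.10 + 44.30
= 324.4 mOsm/kg ≈ 324.4 mOsm/kg
Osmolar gap = measured − calculated = 333 − 324.4 = 8.6 mOsm/kg

8.6 mOsm/kg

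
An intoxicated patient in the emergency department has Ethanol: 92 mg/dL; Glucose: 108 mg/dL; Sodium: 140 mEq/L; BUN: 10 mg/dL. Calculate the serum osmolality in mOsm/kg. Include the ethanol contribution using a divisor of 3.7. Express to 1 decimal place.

314.4 mOsm/kg

Calculated osmolality = 2·Na + glucose/18 + BUN/2.8 + ethanol/3.7
= 2·140 + 108/18 + 10/2.8 + 92/3.7
= 280 + 6 + 3.57 + 24.86
= 314.43 mOsm/kg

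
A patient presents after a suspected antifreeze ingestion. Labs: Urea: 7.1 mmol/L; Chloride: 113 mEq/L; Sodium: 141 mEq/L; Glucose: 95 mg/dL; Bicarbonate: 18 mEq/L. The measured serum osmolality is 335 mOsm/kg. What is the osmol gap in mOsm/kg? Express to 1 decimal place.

Calculated osmolality = 2·Na + glucose/18 + urea
= 2·141 + 95/18 + 7.1
= 282 + 5.28 + 7.10
= 294.38 mOsm/kg ≈ 294.4 mOsm/kg
Osmolar gap = measured − calculated = 335 − 294.4 = 40.6 mOsm/kg

40.6 mOsm/kg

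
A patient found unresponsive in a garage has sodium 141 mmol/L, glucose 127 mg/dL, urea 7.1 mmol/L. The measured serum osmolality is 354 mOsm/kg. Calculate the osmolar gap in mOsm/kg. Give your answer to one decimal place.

Calculated osmolality = 2·Na + glucose/18 + urea
= 2·141 + 127/18 + 7.1
= 282 + 7.06 + 7.10
= 296.16 mOsm/kg ≈ 296.2 mOsm/kg
Osmolar gap = measured − calculated = 354 − 296.2 = 57.8 mOsm/kg

57.8 mOsm/kg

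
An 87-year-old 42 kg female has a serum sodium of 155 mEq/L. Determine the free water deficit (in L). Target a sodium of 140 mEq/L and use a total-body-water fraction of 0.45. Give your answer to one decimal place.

2.0 L

TBW = 0.45 · 42 = 18.9 L
Free water deficit = TBW · (Na/140 − 1)
= 18.9 · (155/140 − 1)
= 18.9 · 0.1071
= 2.02 L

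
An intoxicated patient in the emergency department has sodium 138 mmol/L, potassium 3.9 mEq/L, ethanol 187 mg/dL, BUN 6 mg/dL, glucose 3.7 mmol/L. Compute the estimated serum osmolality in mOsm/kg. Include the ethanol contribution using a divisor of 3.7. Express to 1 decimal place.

Calculated osmolality = 2·Na + glucose + BUN/2.8 + ethanol/3.7
= 2·138 + 3.7 + 6/2.8 + 187/3.7
= 276 + 3.70 + 2.14 + 50.54
= 332.38 mOsm/kg

332.4 mOsm/kg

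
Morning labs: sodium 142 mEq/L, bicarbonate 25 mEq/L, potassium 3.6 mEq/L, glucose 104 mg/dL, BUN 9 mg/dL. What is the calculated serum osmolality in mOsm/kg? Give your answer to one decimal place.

Calculated osmolality = 2·Na + glucose/18 + BUN/2.8
= 2·142 + 104/18 + 9/2.8
= 284 + 5.78 + 3.21
= 292.99 mOsm/kg

293.0 mOsm/kg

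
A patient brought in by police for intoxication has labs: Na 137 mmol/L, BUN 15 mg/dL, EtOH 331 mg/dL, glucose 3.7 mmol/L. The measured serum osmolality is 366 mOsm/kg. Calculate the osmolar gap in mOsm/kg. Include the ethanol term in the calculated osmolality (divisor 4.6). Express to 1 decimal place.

11.0 mOsm/kg

Calculated osmolality = 2·Na + glucose + BUN/2.8 + ethanol/4.6
= 2·137 + 3.7 + 15/2.8 + 331/4.6
= 274 + 3.70 + 5.36 + 71.96
= 355.02 mOsm/kg ≈ 355.0 mOsm/kg
Osmolar gap = measured − calculated = 366 − 355.0 = 11.0 mOsm/kg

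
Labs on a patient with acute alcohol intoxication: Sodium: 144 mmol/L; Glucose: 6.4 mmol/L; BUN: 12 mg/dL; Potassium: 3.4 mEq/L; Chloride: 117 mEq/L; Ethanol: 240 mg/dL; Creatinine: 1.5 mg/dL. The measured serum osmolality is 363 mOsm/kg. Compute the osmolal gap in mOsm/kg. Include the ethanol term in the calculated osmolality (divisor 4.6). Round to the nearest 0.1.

Calculated osmolality = 2·Na + glucose + BUN/2.8 + ethanol/4.6
= 2·144 + 6.4 + 12/2.8 + 240/4.6
= 288 + 6.40 + 4.29 + 52.17
= 350.86 mOsm/kg ≈ 350.9 mOsm/kg
Osmolar gap = measured − calculated = 363 − 350.9 = 12.1 mOsm/kg

12.1 mOsm/kg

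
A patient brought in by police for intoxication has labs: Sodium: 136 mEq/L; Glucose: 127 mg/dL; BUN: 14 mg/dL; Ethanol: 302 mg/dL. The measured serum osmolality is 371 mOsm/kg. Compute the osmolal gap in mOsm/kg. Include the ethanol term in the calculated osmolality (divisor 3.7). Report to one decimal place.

5.3 mOsm/kg

Calculated osmolality = 2·Na + glucose/18 + BUN/2.8 + ethanol/3.7
= 2·136 + 127/18 + 14/2.8 + 302/3.7
= 272 + 7.06 + 5 + 81.62
= 365.68 mOsm/kg ≈ 365.7 mOsm/kg
Osmolar gap = measured − calculated = 371 − 365.7 = 5.3 mOsm/kg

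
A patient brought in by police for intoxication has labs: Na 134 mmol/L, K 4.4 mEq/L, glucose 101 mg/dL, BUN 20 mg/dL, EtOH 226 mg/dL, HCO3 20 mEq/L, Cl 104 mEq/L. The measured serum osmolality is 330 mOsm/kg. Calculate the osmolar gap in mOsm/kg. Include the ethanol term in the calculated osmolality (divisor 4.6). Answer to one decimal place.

Calculated osmolality = 2·Na + glucose/18 + BUN/2.8 + ethanol/4.6
= 2·134 + 101/18 + 20/2.8 + 226/4.6
= 268 + 5.61 + 7.14 + 49.13
= 329.88 mOsm/kg ≈ 329.9 mOsm/kg
Osmolar gap = measured − calculated = 330 − 329.9 = 0.1 mOsm/kg

0.1 mOsm/kg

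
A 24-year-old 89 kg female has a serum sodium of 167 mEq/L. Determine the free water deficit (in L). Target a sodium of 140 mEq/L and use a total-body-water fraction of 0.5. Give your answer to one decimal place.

TBW = 0.5 · 89 = 44.5 L
Free water deficit = TBW · (Na/140 − 1)
= 44.5 · (167/140 − 1)
= 44.5 · 0.1929
= 8.58 L

8.6 L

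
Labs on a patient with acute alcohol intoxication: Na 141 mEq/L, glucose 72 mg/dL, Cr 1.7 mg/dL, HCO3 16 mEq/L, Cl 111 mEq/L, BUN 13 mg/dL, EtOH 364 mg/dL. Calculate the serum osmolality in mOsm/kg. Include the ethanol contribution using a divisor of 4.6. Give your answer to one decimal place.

369.8 mOsm/kg

Calculated osmolality = 2·Na + glucose/18 + BUN/2.8 + ethanol/4.6
= 2·141 + 72/18 + 13/2.8 + 364/4.6
= 282 + 4 + 4.64 + 79.13
= 369.77 mOsm/kg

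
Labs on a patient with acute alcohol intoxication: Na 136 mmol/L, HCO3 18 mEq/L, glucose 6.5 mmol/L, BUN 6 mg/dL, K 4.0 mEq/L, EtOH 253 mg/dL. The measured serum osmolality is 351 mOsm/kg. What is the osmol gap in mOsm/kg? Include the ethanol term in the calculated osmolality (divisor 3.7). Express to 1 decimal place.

Calculated osmolality = 2·Na + glucose + BUN/2.8 + ethanol/3.7
= 2·136 + 6.5 + 6/2.8 + 253/3.7
= 272 + 6.50 + 2.14 + 68.38
= 349.02 mOsm/kg ≈ 349.0 mOsm/kg
Osmolar gap = measured − calculated = 351 − 349.0 = 2.0 mOsm/kg

2.0 mOsm/kg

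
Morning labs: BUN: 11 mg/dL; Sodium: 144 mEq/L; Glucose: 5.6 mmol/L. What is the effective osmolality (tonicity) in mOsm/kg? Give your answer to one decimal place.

293.6 mOsm/kg

Effective osmolality excludes urea (freely permeant across cell membranes):
2·Na + glucose
= 2·144 + 5.6
= 288 + 5.6
= 293.6 mOsm/kg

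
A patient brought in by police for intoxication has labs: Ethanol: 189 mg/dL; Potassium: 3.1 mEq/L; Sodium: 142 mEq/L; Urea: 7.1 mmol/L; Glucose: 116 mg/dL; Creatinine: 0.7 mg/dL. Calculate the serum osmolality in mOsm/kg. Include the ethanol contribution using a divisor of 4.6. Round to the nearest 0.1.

Calculated osmolality = 2·Na + glucose/18 + urea + ethanol/4.6
= 2·142 + 116/18 + 7.1 + 189/4.6
= 284 + 6.44 + 7.10 + 41.09
= 338.63 mOsm/kg

338.6 mOsm/kg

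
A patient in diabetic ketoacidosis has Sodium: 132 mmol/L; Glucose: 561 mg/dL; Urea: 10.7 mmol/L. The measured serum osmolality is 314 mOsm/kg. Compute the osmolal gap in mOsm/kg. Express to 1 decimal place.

Calculated osmolality = 2·Na + glucose/18 + urea
= 2·132 + 561/18 + 10.7
= 264 + 31.17 + 10.70
= 305.87 mOsm/kg ≈ 305.9 mOsm/kg
Osmolar gap = measured − calculated = 314 − 305.9 = 8.1 mOsm/kg

8.1 mOsm/kg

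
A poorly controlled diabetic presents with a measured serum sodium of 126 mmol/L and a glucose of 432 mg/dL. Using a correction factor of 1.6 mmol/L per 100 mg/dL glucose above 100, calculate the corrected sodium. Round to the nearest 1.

131 mmol/L

Corrected Na = measured Na + 1.6 · (glucose − 100)/100
= 126 + 1.6 · (432 − 100)/100
= 126 + 5.3
= 131.3 mmol/L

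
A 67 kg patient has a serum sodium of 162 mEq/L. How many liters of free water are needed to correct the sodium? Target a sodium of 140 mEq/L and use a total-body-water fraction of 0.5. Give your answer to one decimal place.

5.3 L

TBW = 0.5 · 67 = 33.5 L
Free water deficit = TBW · (Na/140 − 1)
= 33.5 · (162/140 − 1)
= 33.5 · 0.1571
= 5.26 L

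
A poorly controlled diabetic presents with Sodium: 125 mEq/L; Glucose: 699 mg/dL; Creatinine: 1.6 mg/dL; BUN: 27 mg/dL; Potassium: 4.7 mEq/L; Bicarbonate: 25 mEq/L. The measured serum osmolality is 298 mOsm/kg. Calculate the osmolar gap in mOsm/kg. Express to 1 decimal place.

Calculated osmolality = 2·Na + glucose/18 + BUN/2.8
= 2·125 + 699/18 + 27/2.8
= 250 + 38.83 + 9.64
= 298.47 mOsm/kg ≈ 298.5 mOsm/kg
Osmolar gap = measured − calculated = 298 − 298.5 = -0.5 mOsm/kg

-0.5 mOsm/kg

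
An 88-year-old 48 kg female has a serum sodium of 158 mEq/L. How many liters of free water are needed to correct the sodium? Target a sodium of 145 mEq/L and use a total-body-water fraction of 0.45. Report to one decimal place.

TBW = 0.45 · 48 = 21.6 L
Free water deficit = TBW · (Na/145 − 1)
= 21.6 · (158/145 − 1)
= 21.6 · 0.0897
= 1.94 L

1.9 L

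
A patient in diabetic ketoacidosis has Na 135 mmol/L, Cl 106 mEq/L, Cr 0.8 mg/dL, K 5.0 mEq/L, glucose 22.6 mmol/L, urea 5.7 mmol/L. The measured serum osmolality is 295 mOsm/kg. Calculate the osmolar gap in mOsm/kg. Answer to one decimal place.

Calculated osmolality = 2·Na + glucose + urea
= 2·135 + 22.6 + 5.7
= 270 + 22.60 + 5.70
= 298.3 mOsm/kg ≈ 298.3 mOsm/kg
Osmolar gap = measured − calculated = 295 − 298.3 = -3.3 mOsm/kg

-3.3 mOsm/kg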